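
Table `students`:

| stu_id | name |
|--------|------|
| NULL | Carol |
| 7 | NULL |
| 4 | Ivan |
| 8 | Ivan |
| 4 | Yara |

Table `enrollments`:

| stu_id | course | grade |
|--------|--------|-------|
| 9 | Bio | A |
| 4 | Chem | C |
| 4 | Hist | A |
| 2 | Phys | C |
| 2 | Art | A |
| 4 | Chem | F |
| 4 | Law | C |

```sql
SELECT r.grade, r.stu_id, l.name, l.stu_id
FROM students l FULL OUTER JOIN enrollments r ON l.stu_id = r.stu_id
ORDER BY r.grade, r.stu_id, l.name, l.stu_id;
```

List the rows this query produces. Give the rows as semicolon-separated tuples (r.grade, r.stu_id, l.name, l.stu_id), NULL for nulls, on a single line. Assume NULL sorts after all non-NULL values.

(A, 2, NULL, NULL); (A, 4, Ivan, 4); (A, 4, Yara, 4); (A, 9, NULL, NULL); (C, 2, NULL, NULL); (C, 4, Ivan, 4); (C, 4, Ivan, 4); (C, 4, Yara, 4); (C, 4, Yara, 4); (F, 4, Ivan, 4); (F, 4, Yara, 4); (NULL, NULL, Carol, NULL); (NULL, NULL, Ivan, 8); (NULL, NULL, NULL, 7)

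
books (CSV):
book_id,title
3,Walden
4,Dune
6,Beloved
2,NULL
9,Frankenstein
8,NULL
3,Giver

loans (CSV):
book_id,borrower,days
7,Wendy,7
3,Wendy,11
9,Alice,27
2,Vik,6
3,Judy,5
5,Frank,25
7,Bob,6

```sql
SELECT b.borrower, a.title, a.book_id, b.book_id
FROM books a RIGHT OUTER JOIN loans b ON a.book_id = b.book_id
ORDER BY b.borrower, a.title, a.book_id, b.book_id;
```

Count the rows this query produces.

9

RIGHT JOIN keeps every row from `loans`; unmatched rows get NULL for `books`'s columns.
Matching on a.book_id = b.book_id.
Matched pairs: 6; unmatched b rows kept: 3.
Total: 6 matched + 3 padded = 9 rows.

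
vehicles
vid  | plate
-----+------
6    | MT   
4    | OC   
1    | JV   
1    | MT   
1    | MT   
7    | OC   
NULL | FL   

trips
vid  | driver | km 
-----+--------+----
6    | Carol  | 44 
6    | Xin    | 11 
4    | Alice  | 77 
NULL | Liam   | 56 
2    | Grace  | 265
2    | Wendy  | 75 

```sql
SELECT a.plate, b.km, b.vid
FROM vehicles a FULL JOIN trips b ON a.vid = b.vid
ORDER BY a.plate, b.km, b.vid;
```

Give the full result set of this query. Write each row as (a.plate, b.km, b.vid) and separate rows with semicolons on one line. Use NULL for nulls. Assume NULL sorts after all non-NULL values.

(FL, NULL, NULL); (JV, NULL, NULL); (MT, 11, 6); (MT, 44, 6); (MT, NULL, NULL); (MT, NULL, NULL); (OC, 77, 4); (OC, NULL, NULL); (NULL, 56, NULL); (NULL, 75, 2); (NULL, 265, 2)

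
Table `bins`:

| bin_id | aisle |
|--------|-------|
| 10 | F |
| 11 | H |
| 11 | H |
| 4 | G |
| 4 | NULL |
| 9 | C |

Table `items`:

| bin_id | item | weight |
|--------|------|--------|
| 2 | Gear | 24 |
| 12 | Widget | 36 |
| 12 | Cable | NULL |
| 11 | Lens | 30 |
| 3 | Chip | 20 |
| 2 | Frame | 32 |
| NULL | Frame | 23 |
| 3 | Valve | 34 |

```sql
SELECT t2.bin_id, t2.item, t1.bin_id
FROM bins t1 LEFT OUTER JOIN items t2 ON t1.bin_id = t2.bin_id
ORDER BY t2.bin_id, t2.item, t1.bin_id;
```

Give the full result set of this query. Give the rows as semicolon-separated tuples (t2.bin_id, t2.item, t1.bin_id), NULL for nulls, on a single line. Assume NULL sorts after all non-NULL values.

(11, Lens, 11); (11, Lens, 11); (NULL, NULL, 4); (NULL, NULL, 4); (NULL, NULL, 9); (NULL, NULL, 10)

LEFT JOIN keeps every row from `bins`; unmatched rows get NULL for `items`'s columns.
Matching on t1.bin_id = t2.bin_id. A NULL in a compared column never satisfies the condition.
- bin_id=10: no t2 row matches, row kept with t2 columns NULL.
- bin_id=11: 1 matching t2 row(s), so 1 row(s) emitted.
- bin_id=11: 1 matching t2 row(s), so 1 row(s) emitted.
- bin_id=4: no t2 row matches, row kept with t2 columns NULL.
- bin_id=4: no t2 row matches, row kept with t2 columns NULL.
- bin_id=9: no t2 row matches, row kept with t2 columns NULL.
After projecting and ordering:
t2.bin_id | t2.item | t1.bin_id
11 | Lens | 11
11 | Lens | 11
NULL | NULL | 4
NULL | NULL | 4
NULL | NULL | 9
NULL | NULL | 10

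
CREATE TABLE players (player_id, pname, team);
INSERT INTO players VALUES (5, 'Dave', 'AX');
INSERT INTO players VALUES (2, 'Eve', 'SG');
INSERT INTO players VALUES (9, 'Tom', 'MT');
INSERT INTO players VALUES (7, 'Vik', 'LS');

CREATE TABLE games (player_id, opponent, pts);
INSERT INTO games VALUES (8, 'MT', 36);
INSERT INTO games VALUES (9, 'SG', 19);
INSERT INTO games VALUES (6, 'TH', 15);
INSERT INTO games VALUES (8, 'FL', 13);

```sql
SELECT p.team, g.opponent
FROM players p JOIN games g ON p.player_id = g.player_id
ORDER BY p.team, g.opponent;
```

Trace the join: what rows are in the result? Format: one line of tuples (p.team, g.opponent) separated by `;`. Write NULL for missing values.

INNER JOIN keeps only pairs where the ON condition holds.
Matching on p.player_id = g.player_id.
- p (player_id=5) has no partner → excluded.
- p (player_id=2) has no partner → excluded.
- p (player_id=9) pairs with 1 row(s) of g.
- p (player_id=7) has no partner → excluded.
After projecting and ordering:
p.team | g.opponent
MT | SG

(MT, SG)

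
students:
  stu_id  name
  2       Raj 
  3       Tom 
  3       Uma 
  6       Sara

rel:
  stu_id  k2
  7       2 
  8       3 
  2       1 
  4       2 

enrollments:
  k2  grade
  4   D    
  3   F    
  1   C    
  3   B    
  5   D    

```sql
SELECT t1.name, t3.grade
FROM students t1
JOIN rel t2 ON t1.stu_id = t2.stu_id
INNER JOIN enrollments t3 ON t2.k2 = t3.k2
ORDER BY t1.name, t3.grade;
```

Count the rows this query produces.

Joins associate left-to-right: students INNER JOIN rel on stu_id gives 1 intermediate row(s).
Then INNER JOIN `enrollments t3` on k2: keep only rows whose t2.k2 appears in t3.
Result: 1 row(s).

1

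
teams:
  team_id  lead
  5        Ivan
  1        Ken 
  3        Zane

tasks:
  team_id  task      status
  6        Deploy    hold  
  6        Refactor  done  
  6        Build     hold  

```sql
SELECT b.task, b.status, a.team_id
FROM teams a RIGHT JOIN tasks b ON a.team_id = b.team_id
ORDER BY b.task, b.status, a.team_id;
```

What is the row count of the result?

3

RIGHT JOIN keeps every row from `tasks`; unmatched rows get NULL for `teams`'s columns.
Matching on a.team_id = b.team_id.
Matched pairs: 0; unmatched b rows kept: 3.
Total: 0 matched + 3 padded = 3 rows.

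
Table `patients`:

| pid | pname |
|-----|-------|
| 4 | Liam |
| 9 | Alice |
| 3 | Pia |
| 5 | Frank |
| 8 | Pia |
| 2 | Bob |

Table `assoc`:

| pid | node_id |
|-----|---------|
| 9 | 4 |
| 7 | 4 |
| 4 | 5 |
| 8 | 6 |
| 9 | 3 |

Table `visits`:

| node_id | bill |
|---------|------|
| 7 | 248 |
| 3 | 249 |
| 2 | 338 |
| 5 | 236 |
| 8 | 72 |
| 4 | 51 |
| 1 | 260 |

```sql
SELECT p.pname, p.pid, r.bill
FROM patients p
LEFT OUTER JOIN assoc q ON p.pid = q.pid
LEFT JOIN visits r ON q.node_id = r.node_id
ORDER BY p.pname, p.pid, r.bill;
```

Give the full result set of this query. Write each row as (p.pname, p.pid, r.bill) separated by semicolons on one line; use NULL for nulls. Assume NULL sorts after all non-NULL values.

(Alice, 9, 51); (Alice, 9, 249); (Bob, 2, NULL); (Frank, 5, NULL); (Liam, 4, 236); (Pia, 3, NULL); (Pia, 8, NULL)

Joins associate left-to-right: patients LEFT JOIN assoc on pid gives 7 intermediate row(s).
Then LEFT JOIN `visits r` on node_id: each of those 7 rows is kept; rows whose q.node_id has no match in r get NULL for r's columns.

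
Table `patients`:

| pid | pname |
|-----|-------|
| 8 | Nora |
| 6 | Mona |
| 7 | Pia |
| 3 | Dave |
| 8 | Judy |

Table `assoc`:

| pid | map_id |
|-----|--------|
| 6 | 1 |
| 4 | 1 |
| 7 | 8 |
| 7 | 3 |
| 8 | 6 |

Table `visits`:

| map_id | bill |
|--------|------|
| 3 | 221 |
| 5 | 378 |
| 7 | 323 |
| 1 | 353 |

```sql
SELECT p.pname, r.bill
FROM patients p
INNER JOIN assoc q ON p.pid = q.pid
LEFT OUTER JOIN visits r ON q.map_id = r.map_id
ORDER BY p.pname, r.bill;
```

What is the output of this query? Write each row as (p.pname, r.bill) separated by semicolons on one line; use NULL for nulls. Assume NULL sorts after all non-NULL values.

(Judy, NULL); (Mona, 353); (Nora, NULL); (Pia, 221); (Pia, NULL)

Evaluate left to right. First `patients p INNER JOIN assoc q` on pid: 5 row(s).
Then LEFT JOIN `visits r` on map_id: each of those 5 rows is kept; rows whose q.map_id has no match in r get NULL for r's columns.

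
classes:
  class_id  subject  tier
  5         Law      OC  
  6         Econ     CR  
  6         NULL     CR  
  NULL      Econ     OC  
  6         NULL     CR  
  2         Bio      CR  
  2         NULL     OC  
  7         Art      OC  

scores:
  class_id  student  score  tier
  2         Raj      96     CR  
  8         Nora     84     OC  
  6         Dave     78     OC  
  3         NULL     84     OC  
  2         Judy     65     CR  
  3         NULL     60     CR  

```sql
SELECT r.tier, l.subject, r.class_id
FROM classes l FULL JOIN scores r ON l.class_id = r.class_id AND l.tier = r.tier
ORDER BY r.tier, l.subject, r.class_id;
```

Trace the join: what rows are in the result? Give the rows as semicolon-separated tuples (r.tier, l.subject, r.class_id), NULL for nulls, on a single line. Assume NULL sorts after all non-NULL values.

(CR, Bio, 2); (CR, Bio, 2); (CR, NULL, 3); (OC, NULL, 3); (OC, NULL, 6); (OC, NULL, 8); (NULL, Art, NULL); (NULL, Econ, NULL); (NULL, Econ, NULL); (NULL, Law, NULL); (NULL, NULL, NULL); (NULL, NULL, NULL); (NULL, NULL, NULL)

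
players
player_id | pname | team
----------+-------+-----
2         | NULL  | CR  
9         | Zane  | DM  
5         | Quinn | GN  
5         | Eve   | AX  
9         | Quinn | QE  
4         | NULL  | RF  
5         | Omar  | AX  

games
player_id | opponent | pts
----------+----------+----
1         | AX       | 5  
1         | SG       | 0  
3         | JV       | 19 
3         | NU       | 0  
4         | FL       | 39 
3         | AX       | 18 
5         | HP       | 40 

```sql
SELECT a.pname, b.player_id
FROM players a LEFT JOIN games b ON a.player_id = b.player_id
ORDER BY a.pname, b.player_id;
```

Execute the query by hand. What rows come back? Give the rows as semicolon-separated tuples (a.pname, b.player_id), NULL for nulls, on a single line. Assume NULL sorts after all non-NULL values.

(Eve, 5); (Omar, 5); (Quinn, 5); (Quinn, NULL); (Zane, NULL); (NULL, 4); (NULL, NULL)

LEFT JOIN keeps every row from `players`; unmatched rows get NULL for `games`'s columns.
Matching on a.player_id = b.player_id.
Matched pairs: 4; unmatched a rows kept: 3.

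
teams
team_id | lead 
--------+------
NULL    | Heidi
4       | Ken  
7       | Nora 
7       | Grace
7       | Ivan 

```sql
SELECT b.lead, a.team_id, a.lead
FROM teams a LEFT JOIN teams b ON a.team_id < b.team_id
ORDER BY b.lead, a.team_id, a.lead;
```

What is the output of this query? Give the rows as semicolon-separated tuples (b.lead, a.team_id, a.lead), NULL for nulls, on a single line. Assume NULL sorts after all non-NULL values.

(Grace, 4, Ken); (Ivan, 4, Ken); (Nora, 4, Ken); (NULL, 7, Grace); (NULL, 7, Ivan); (NULL, 7, Nora); (NULL, NULL, Heidi)

LEFT JOIN keeps every row from `teams a`; unmatched rows get NULL for `teams b`'s columns.
Matching on a.team_id < b.team_id. A NULL in a compared column never satisfies the condition.
Matched pairs: 3; unmatched a rows kept: 4.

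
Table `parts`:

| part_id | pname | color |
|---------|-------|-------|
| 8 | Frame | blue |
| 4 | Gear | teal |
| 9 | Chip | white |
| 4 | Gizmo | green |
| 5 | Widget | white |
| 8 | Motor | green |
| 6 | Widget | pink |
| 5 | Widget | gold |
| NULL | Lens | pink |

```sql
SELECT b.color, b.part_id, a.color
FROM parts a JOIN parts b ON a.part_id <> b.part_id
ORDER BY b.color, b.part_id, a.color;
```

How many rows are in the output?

INNER JOIN keeps only pairs where the ON condition holds.
Matching on a.part_id <> b.part_id. A NULL in a compared column never satisfies the condition.
- a[0] part_id=8 → 6 match(es) in b → 6 row(s).
- a[1] part_id=4 → 6 match(es) in b → 6 row(s).
- a[2] part_id=9 → 7 match(es) in b → 7 row(s).
- a[3] part_id=4 → 6 match(es) in b → 6 row(s).
- a[4] part_id=5 → 6 match(es) in b → 6 row(s).
- a[5] part_id=8 → 6 match(es) in b → 6 row(s).
- a[6] part_id=6 → 7 match(es) in b → 7 row(s).
- a[7] part_id=5 → 6 match(es) in b → 6 row(s).
- a[8] part_id=NULL → no match; dropped.
Total: 50 rows.

50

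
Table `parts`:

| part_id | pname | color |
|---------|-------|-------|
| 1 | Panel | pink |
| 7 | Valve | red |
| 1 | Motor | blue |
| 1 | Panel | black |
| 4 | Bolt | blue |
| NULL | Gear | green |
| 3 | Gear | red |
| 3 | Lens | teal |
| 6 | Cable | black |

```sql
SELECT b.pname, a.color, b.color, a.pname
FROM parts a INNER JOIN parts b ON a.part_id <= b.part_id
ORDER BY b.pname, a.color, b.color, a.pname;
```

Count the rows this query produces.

40

INNER JOIN keeps only pairs where the ON condition holds.
Matching on a.part_id <= b.part_id. A NULL in a compared column never satisfies the condition.
- part_id=1: 8 matching b row(s), so 8 row(s) emitted.
- part_id=7: 1 matching b row(s), so 1 row(s) emitted.
- part_id=1: 8 matching b row(s), so 8 row(s) emitted.
- part_id=1: 8 matching b row(s), so 8 row(s) emitted.
- part_id=4: 3 matching b row(s), so 3 row(s) emitted.
- part_id=NULL: no matching b row, dropped.
- part_id=3: 5 matching b row(s), so 5 row(s) emitted.
- part_id=3: 5 matching b row(s), so 5 row(s) emitted.
- part_id=6: 2 matching b row(s), so 2 row(s) emitted.
Total: 40 rows.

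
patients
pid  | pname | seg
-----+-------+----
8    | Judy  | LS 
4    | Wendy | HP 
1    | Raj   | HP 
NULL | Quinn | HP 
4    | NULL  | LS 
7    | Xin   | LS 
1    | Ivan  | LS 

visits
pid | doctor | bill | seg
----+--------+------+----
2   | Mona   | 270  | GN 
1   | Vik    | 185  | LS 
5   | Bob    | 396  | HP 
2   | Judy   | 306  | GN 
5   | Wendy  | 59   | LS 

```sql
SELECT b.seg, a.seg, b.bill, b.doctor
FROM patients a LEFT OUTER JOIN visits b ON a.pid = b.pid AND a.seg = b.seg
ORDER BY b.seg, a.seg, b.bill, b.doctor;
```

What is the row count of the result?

LEFT JOIN keeps every row from `patients`; unmatched rows get NULL for `visits`'s columns.
Matching on a.pid = b.pid AND a.seg = b.seg. A NULL in a compared column never satisfies the condition.
- a row (pid=8, seg=LS): no match → kept, b columns NULL.
- a row (pid=4, seg=HP): no match → kept, b columns NULL.
- a row (pid=1, seg=HP): no match → kept, b columns NULL.
- a row (pid=NULL, seg=HP): no match → kept, b columns NULL.
- a row (pid=4, seg=LS): no match → kept, b columns NULL.
- a row (pid=7, seg=LS): no match → kept, b columns NULL.
- a row (pid=1, seg=LS): matches 1 b row(s) → 1 output row(s).
Total: 1 matched + 6 padded = 7 rows.

7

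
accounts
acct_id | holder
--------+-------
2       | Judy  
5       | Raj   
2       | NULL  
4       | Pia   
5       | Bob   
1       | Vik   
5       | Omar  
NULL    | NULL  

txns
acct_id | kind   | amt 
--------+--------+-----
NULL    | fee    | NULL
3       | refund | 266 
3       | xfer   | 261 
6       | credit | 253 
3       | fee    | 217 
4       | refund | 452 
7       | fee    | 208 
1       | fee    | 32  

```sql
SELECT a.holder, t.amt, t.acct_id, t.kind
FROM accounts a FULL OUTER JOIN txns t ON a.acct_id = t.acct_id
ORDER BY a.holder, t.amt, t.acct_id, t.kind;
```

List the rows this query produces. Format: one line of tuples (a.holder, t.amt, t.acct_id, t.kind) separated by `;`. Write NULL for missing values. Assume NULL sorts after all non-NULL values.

FULL OUTER JOIN keeps every row from both sides; unmatched rows get NULL for the other side's columns.
Matching on a.acct_id = t.acct_id. A NULL in a compared column never satisfies the condition.
Matched pairs: 2; unmatched a rows kept: 6; unmatched t rows kept: 6.

(Bob, NULL, NULL, NULL); (Judy, NULL, NULL, NULL); (Omar, NULL, NULL, NULL); (Pia, 452, 4, refund); (Raj, NULL, NULL, NULL); (Vik, 32, 1, fee); (NULL, 208, 7, fee); (NULL, 217, 3, fee); (NULL, 253, 6, credit); (NULL, 261, 3, xfer); (NULL, 266, 3, refund); (NULL, NULL, NULL, fee); (NULL, NULL, NULL, NULL); (NULL, NULL, NULL, NULL)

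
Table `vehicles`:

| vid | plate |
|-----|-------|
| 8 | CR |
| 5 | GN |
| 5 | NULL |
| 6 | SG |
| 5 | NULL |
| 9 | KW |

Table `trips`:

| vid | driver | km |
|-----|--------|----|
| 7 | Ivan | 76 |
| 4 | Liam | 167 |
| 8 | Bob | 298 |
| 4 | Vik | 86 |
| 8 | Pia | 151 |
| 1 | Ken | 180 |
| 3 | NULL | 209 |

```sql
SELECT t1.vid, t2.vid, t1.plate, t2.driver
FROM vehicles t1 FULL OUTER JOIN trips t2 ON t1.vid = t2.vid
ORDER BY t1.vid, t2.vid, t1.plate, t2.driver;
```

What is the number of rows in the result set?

FULL OUTER JOIN keeps every row from both sides; unmatched rows get NULL for the other side's columns.
Matching on t1.vid = t2.vid.
- t1[0] vid=8 → 2 match(es) in t2 → 2 row(s).
- t1[1] vid=5 → no match; kept with NULLs on the t2 side.
- t1[2] vid=5 → no match; kept with NULLs on the t2 side.
- t1[3] vid=6 → no match; kept with NULLs on the t2 side.
- t1[4] vid=5 → no match; kept with NULLs on the t2 side.
- t1[5] vid=9 → no match; kept with NULLs on the t2 side.
- 5 row(s) from t2 found no t1 partner → padded with NULL.
Total: 2 matched + 10 padded = 12 rows.

12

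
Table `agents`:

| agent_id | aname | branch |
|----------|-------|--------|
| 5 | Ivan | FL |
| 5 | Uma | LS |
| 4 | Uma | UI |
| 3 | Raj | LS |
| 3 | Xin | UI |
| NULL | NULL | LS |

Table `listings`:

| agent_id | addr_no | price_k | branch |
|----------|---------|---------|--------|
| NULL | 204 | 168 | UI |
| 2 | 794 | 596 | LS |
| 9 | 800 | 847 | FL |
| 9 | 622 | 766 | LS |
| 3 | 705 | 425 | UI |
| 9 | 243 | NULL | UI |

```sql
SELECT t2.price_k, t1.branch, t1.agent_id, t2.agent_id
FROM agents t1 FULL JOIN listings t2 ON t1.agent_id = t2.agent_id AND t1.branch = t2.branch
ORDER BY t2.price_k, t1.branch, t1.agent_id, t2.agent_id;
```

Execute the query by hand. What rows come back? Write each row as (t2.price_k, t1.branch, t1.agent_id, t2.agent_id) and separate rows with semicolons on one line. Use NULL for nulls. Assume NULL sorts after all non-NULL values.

FULL OUTER JOIN keeps every row from both sides; unmatched rows get NULL for the other side's columns.
Matching on t1.agent_id = t2.agent_id AND t1.branch = t2.branch. A NULL in a compared column never satisfies the condition.
Matched pairs: 1; unmatched t1 rows kept: 5; unmatched t2 rows kept: 5.

(168, NULL, NULL, NULL); (425, UI, 3, 3); (596, NULL, NULL, 2); (766, NULL, NULL, 9); (847, NULL, NULL, 9); (NULL, FL, 5, NULL); (NULL, LS, 3, NULL); (NULL, LS, 5, NULL); (NULL, LS, NULL, NULL); (NULL, UI, 4, NULL); (NULL, NULL, NULL, 9)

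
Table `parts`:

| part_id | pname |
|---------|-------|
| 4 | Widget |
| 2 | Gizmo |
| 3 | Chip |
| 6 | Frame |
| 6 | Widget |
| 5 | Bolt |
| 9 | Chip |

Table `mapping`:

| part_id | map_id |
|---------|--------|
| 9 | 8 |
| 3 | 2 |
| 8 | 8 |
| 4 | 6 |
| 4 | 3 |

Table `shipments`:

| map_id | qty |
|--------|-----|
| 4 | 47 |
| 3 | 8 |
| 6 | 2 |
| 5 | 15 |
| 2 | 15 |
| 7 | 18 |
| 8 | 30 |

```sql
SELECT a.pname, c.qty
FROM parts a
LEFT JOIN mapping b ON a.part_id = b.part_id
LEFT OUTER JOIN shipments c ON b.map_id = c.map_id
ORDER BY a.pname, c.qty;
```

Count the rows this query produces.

Joins associate left-to-right: parts LEFT JOIN mapping on part_id gives 8 intermediate row(s).
Then LEFT JOIN `shipments c` on map_id: each of those 8 rows is kept; rows whose b.map_id has no match in c get NULL for c's columns.
Result: 8 row(s).

8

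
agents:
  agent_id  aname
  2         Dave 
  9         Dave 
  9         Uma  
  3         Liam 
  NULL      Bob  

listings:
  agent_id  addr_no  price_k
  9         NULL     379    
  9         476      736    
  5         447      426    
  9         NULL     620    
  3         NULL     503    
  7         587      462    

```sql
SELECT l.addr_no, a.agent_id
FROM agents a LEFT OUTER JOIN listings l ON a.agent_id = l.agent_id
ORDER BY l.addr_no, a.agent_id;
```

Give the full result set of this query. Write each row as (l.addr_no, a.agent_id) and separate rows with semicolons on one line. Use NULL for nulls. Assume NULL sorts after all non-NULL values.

LEFT JOIN keeps every row from `agents`; unmatched rows get NULL for `listings`'s columns.
Matching on a.agent_id = l.agent_id. A NULL in a compared column never satisfies the condition.
- agent_id=2: no l row matches, row kept with l columns NULL.
- agent_id=9: 3 matching l row(s), so 3 row(s) emitted.
- agent_id=9: 3 matching l row(s), so 3 row(s) emitted.
- agent_id=3: 1 matching l row(s), so 1 row(s) emitted.
- agent_id=NULL: no l row matches, row kept with l columns NULL.
After projecting and ordering:
l.addr_no | a.agent_id
476 | 9
476 | 9
NULL | 2
NULL | 3
NULL | 9
NULL | 9
NULL | 9
NULL | 9
NULL | NULL

(476, 9); (476, 9); (NULL, 2); (NULL, 3); (NULL, 9); (NULL, 9); (NULL, 9); (NULL, 9); (NULL, NULL)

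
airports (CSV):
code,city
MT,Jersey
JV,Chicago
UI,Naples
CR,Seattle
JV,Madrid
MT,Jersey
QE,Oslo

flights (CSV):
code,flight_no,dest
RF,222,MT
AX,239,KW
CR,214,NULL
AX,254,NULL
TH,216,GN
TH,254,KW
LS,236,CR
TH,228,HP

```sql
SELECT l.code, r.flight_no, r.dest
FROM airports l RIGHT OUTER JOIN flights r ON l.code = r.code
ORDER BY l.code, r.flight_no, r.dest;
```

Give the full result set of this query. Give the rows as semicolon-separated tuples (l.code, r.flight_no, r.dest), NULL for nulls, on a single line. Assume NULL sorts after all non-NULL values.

RIGHT JOIN keeps every row from `flights`; unmatched rows get NULL for `airports`'s columns.
Matching on l.code = r.code.
- l (code=MT) has no partner in r.
- l (code=JV) has no partner in r.
- l (code=UI) has no partner in r.
- l (code=CR) pairs with 1 row(s) of r.
- l (code=JV) has no partner in r.
- l (code=MT) has no partner in r.
- l (code=QE) has no partner in r.
- 7 r row(s) had no l match → kept, l columns NULL.
After projecting and ordering:
l.code | r.flight_no | r.dest
CR | 214 | NULL
NULL | 216 | GN
NULL | 222 | MT
NULL | 228 | HP
NULL | 236 | CR
NULL | 239 | KW
NULL | 254 | KW
NULL | 254 | NULL

(CR, 214, NULL); (NULL, 216, GN); (NULL, 222, MT); (NULL, 228, HP); (NULL, 236, CR); (NULL, 239, KW); (NULL, 254, KW); (NULL, 254, NULL)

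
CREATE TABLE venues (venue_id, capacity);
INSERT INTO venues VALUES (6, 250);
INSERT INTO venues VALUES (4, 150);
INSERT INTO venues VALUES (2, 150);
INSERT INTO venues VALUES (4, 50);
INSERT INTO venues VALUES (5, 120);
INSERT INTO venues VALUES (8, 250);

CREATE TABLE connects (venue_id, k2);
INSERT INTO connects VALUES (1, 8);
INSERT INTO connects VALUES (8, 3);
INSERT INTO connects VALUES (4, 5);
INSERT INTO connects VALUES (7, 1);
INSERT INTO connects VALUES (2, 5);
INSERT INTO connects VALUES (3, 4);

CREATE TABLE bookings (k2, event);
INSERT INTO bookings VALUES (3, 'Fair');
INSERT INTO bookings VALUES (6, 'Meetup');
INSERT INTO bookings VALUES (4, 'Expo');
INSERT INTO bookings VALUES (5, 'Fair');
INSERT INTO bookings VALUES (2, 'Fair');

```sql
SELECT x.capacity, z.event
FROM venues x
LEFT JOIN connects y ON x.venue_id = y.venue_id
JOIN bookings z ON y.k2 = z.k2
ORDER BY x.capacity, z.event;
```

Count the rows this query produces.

Joins associate left-to-right: venues LEFT JOIN connects on venue_id gives 6 intermediate row(s).
Then INNER JOIN `bookings z` on k2: keep only rows whose y.k2 appears in z.
Result: 4 row(s).

4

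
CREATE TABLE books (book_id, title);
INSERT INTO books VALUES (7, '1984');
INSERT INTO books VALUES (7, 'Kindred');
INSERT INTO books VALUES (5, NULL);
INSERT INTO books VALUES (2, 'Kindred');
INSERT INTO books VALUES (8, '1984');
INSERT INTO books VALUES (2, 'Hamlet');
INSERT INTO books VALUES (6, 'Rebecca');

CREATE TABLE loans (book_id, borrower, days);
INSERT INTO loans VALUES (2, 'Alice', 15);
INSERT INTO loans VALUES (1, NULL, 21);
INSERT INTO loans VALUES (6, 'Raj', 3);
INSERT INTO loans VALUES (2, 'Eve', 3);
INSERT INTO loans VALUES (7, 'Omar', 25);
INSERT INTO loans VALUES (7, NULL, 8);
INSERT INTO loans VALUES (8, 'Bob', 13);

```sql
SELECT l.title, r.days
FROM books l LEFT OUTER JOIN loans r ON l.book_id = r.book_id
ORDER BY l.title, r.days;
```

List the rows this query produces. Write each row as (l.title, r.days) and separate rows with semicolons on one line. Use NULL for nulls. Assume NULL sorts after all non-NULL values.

LEFT JOIN keeps every row from `books`; unmatched rows get NULL for `loans`'s columns.
Matching on l.book_id = r.book_id.
Matched pairs: 10; unmatched l rows kept: 1.

(1984, 8); (1984, 13); (1984, 25); (Hamlet, 3); (Hamlet, 15); (Kindred, 3); (Kindred, 8); (Kindred, 15); (Kindred, 25); (Rebecca, 3); (NULL, NULL)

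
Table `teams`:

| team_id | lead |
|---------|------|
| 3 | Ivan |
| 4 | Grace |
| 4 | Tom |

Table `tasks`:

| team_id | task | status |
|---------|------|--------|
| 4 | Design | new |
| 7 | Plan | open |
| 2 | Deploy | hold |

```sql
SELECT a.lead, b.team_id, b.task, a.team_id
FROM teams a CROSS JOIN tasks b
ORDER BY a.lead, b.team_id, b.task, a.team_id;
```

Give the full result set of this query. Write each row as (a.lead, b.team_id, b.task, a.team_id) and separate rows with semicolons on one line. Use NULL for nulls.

CROSS JOIN pairs every row of `teams` with every row of `tasks`: 3 × 3 = 9 rows.
After projecting and ordering:
a.lead | b.team_id | b.task | a.team_id
Grace | 2 | Deploy | 4
Grace | 4 | Design | 4
Grace | 7 | Plan | 4
Ivan | 2 | Deploy | 3
Ivan | 4 | Design | 3
Ivan | 7 | Plan | 3
Tom | 2 | Deploy | 4
Tom | 4 | Design | 4
Tom | 7 | Plan | 4

(Grace, 2, Deploy, 4); (Grace, 4, Design, 4); (Grace, 7, Plan, 4); (Ivan, 2, Deploy, 3); (Ivan, 4, Design, 3); (Ivan, 7, Plan, 3); (Tom, 2, Deploy, 4); (Tom, 4, Design, 4); (Tom, 7, Plan, 4)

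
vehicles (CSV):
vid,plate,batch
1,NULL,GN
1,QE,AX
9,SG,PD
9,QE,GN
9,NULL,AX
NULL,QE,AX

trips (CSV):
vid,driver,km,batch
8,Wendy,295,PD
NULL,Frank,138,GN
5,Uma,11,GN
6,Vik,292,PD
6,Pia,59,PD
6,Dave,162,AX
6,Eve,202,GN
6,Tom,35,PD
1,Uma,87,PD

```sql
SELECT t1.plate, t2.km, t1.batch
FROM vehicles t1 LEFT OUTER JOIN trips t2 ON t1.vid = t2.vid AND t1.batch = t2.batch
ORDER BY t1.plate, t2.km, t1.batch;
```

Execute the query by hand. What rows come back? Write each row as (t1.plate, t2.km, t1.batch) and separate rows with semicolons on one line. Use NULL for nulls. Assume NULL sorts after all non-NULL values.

(QE, NULL, AX); (QE, NULL, AX); (QE, NULL, GN); (SG, NULL, PD); (NULL, NULL, AX); (NULL, NULL, GN)

LEFT JOIN keeps every row from `vehicles`; unmatched rows get NULL for `trips`'s columns.
Matching on t1.vid = t2.vid AND t1.batch = t2.batch. A NULL in a compared column never satisfies the condition.
- vid=1, batch=GN: no t2 row matches, row kept with t2 columns NULL.
- vid=1, batch=AX: no t2 row matches, row kept with t2 columns NULL.
- vid=9, batch=PD: no t2 row matches, row kept with t2 columns NULL.
- vid=9, batch=GN: no t2 row matches, row kept with t2 columns NULL.
- vid=9, batch=AX: no t2 row matches, row kept with t2 columns NULL.
- vid=NULL, batch=AX: no t2 row matches, row kept with t2 columns NULL.
After projecting and ordering:
t1.plate | t2.km | t1.batch
QE | NULL | AX
QE | NULL | AX
QE | NULL | GN
SG | NULL | PD
NULL | NULL | AX
NULL | NULL | GN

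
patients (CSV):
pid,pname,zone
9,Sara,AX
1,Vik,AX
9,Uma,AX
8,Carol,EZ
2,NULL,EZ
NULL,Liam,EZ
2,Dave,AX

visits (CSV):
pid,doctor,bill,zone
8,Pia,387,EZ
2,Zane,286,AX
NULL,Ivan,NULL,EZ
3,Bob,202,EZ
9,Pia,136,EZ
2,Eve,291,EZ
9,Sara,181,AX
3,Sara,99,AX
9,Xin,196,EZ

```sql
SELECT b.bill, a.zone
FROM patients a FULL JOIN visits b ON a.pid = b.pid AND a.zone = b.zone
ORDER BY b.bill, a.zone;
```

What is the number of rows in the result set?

12

FULL OUTER JOIN keeps every row from both sides; unmatched rows get NULL for the other side's columns.
Matching on a.pid = b.pid AND a.zone = b.zone. A NULL in a compared column never satisfies the condition.
- a[0] pid=9, zone=AX → 1 match(es) in b → 1 row(s).
- a[1] pid=1, zone=AX → no match; kept with NULLs on the b side.
- a[2] pid=9, zone=AX → 1 match(es) in b → 1 row(s).
- a[3] pid=8, zone=EZ → 1 match(es) in b → 1 row(s).
- a[4] pid=2, zone=EZ → 1 match(es) in b → 1 row(s).
- a[5] pid=NULL, zone=EZ → no match; kept with NULLs on the b side.
- a[6] pid=2, zone=AX → 1 match(es) in b → 1 row(s).
- plus 5 unmatched b row(s), each kept with NULL a columns.
Total: 5 matched + 7 padded = 12 rows.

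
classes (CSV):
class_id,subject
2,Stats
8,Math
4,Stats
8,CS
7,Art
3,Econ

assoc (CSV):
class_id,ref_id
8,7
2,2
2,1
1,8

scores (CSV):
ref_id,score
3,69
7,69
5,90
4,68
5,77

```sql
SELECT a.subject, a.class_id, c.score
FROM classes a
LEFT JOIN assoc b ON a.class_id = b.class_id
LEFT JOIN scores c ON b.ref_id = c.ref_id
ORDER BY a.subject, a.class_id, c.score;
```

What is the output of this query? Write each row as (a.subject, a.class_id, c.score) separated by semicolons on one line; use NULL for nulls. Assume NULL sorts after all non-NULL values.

Evaluate left to right. First `classes a LEFT JOIN assoc b` on class_id: 7 row(s).
Then LEFT JOIN `scores c` on ref_id: each of those 7 rows is kept; rows whose b.ref_id has no match in c get NULL for c's columns.

(Art, 7, NULL); (CS, 8, 69); (Econ, 3, NULL); (Math, 8, 69); (Stats, 2, NULL); (Stats, 2, NULL); (Stats, 4, NULL)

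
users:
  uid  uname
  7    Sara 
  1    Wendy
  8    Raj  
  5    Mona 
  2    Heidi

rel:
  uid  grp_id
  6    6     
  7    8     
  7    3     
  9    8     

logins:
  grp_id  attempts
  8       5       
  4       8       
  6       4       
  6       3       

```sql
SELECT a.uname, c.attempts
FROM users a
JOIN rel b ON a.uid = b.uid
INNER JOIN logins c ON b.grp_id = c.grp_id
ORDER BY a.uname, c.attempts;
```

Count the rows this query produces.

1

Joins associate left-to-right: users INNER JOIN rel on uid gives 2 intermediate row(s).
Then INNER JOIN `logins c` on grp_id: keep only rows whose b.grp_id appears in c.
Result: 1 row(s).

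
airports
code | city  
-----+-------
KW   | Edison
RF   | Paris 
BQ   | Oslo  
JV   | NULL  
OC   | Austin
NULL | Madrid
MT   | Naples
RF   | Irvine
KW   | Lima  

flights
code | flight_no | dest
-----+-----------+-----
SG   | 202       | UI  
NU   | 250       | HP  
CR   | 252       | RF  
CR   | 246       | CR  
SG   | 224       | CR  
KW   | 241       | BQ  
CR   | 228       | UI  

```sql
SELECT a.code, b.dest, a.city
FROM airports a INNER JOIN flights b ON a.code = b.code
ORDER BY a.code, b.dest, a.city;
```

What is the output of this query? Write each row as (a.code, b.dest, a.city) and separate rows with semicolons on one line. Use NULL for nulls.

(KW, BQ, Edison); (KW, BQ, Lima)

INNER JOIN keeps only pairs where the ON condition holds.
Matching on a.code = b.code. A NULL in a compared column never satisfies the condition.
- code=KW: 1 matching b row(s), so 1 row(s) emitted.
- code=RF: no matching b row, dropped.
- code=BQ: no matching b row, dropped.
- code=JV: no matching b row, dropped.
- code=OC: no matching b row, dropped.
- code=NULL: no matching b row, dropped.
- code=MT: no matching b row, dropped.
- code=RF: no matching b row, dropped.
- code=KW: 1 matching b row(s), so 1 row(s) emitted.
After projecting and ordering:
a.code | b.dest | a.city
KW | BQ | Edison
KW | BQ | Lima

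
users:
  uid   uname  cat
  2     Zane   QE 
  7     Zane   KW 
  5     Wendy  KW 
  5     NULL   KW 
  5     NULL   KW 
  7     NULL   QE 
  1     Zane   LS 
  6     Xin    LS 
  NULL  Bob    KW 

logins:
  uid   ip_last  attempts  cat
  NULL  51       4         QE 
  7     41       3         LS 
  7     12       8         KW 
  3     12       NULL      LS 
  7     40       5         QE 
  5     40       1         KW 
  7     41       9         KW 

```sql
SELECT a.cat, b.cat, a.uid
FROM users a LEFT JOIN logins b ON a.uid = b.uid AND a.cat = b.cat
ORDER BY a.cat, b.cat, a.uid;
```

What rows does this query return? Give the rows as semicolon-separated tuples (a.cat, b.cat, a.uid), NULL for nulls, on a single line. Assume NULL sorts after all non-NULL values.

(KW, KW, 5); (KW, KW, 5); (KW, KW, 5); (KW, KW, 7); (KW, KW, 7); (KW, NULL, NULL); (LS, NULL, 1); (LS, NULL, 6); (QE, QE, 7); (QE, NULL, 2)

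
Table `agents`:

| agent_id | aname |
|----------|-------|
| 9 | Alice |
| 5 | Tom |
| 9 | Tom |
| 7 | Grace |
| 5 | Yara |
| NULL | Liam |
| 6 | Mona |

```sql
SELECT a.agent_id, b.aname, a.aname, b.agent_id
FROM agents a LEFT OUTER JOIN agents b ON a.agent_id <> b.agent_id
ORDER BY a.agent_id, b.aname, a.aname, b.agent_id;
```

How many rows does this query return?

27

LEFT JOIN keeps every row from `agents a`; unmatched rows get NULL for `agents b`'s columns.
Matching on a.agent_id <> b.agent_id. A NULL in a compared column never satisfies the condition.
Matched pairs: 26; unmatched a rows kept: 1.
Total: 26 matched + 1 padded = 27 rows.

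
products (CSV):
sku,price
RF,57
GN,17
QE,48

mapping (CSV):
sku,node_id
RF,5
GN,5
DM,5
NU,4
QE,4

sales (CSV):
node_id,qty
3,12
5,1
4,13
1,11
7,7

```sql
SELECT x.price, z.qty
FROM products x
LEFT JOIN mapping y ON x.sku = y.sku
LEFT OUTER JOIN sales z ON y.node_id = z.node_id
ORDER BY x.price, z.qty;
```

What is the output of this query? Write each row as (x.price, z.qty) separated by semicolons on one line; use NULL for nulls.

(17, 1); (48, 13); (57, 1)

Evaluate left to right. First `products x LEFT JOIN mapping y` on sku: 3 row(s).
Then LEFT JOIN `sales z` on node_id: each of those 3 rows is kept; rows whose y.node_id has no match in z get NULL for z's columns.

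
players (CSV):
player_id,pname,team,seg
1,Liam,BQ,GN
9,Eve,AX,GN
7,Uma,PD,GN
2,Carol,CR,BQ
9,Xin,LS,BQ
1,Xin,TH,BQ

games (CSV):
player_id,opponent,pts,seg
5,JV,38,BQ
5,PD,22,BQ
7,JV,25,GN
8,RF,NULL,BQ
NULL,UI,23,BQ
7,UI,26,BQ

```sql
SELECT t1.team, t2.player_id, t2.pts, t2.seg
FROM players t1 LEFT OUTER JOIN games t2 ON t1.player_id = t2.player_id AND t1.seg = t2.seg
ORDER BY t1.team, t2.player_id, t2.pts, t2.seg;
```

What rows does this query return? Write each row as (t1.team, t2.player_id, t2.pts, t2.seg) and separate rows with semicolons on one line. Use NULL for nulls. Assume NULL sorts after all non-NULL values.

LEFT JOIN keeps every row from `players`; unmatched rows get NULL for `games`'s columns.
Matching on t1.player_id = t2.player_id AND t1.seg = t2.seg. A NULL in a compared column never satisfies the condition.
- t1 (player_id=1, seg=GN) has no partner → padded with NULL.
- t1 (player_id=9, seg=GN) has no partner → padded with NULL.
- t1 (player_id=7, seg=GN) pairs with 1 row(s) of t2.
- t1 (player_id=2, seg=BQ) has no partner → padded with NULL.
- t1 (player_id=9, seg=BQ) has no partner → padded with NULL.
- t1 (player_id=1, seg=BQ) has no partner → padded with NULL.
After projecting and ordering:
t1.team | t2.player_id | t2.pts | t2.seg
AX | NULL | NULL | NULL
BQ | NULL | NULL | NULL
CR | NULL | NULL | NULL
LS | NULL | NULL | NULL
PD | 7 | 25 | GN
TH | NULL | NULL | NULL

(AX, NULL, NULL, NULL); (BQ, NULL, NULL, NULL); (CR, NULL, NULL, NULL); (LS, NULL, NULL, NULL); (PD, 7, 25, GN); (TH, NULL, NULL, NULL)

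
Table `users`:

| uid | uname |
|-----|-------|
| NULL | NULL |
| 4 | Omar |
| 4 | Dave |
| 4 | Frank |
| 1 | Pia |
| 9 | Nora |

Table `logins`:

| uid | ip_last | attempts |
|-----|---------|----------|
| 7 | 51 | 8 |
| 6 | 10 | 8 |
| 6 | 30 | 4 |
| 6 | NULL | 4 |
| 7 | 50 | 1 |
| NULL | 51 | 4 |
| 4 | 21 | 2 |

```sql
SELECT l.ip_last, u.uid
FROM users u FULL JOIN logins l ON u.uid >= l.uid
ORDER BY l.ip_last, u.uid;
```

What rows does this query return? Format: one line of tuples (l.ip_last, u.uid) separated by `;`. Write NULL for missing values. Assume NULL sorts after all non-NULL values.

(10, 9); (21, 4); (21, 4); (21, 4); (21, 9); (30, 9); (50, 9); (51, 9); (51, NULL); (NULL, 1); (NULL, 9); (NULL, NULL)

FULL OUTER JOIN keeps every row from both sides; unmatched rows get NULL for the other side's columns.
Matching on u.uid >= l.uid. A NULL in a compared column never satisfies the condition.
- u row (uid=NULL): no match → kept, l columns NULL.
- u row (uid=4): matches 1 l row(s) → 1 output row(s).
- u row (uid=4): matches 1 l row(s) → 1 output row(s).
- u row (uid=4): matches 1 l row(s) → 1 output row(s).
- u row (uid=1): no match → kept, l columns NULL.
- u row (uid=9): matches 6 l row(s) → 6 output row(s).
- 1 l row(s) had no u match → kept, u columns NULL.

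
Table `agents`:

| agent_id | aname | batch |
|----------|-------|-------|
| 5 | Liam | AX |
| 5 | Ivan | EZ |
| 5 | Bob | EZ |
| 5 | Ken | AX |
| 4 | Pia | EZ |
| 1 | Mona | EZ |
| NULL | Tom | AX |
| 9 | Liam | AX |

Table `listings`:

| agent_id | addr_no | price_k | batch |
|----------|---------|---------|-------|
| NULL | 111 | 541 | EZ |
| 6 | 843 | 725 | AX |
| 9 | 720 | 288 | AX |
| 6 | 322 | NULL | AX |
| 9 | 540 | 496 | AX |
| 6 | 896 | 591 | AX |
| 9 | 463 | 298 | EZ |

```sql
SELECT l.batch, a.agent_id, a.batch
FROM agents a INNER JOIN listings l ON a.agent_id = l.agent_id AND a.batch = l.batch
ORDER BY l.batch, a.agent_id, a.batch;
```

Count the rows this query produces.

2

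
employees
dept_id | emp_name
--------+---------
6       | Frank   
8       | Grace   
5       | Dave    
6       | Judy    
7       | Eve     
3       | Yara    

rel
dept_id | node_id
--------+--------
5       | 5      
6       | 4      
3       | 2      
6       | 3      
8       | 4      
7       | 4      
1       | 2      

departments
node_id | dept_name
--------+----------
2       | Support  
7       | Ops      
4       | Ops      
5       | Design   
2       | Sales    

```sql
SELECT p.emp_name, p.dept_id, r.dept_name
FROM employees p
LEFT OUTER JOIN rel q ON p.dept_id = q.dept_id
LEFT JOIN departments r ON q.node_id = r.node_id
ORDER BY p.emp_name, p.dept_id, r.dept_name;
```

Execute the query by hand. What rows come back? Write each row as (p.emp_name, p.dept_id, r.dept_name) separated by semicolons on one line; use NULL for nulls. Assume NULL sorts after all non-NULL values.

Evaluate left to right. First `employees p LEFT JOIN rel q` on dept_id: 8 row(s).
Then LEFT JOIN `departments r` on node_id: each of those 8 rows is kept; rows whose q.node_id has no match in r get NULL for r's columns.

(Dave, 5, Design); (Eve, 7, Ops); (Frank, 6, Ops); (Frank, 6, NULL); (Grace, 8, Ops); (Judy, 6, Ops); (Judy, 6, NULL); (Yara, 3, Sales); (Yara, 3, Support)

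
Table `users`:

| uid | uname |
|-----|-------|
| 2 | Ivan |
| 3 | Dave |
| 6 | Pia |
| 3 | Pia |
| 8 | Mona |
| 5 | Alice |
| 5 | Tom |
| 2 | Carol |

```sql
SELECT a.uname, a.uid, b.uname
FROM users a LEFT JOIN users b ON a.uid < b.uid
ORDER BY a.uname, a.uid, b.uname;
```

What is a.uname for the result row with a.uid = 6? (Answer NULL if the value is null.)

Pia

LEFT JOIN keeps every row from `users a`; unmatched rows get NULL for `users b`'s columns.
Matching on a.uid < b.uid.
- uid=2: 6 matching b row(s), so 6 row(s) emitted.
- uid=3: 4 matching b row(s), so 4 row(s) emitted.
- uid=6: 1 matching b row(s), so 1 row(s) emitted.
- uid=3: 4 matching b row(s), so 4 row(s) emitted.
- uid=8: no b row matches, row kept with b columns NULL.
- uid=5: 2 matching b row(s), so 2 row(s) emitted.
- uid=5: 2 matching b row(s), so 2 row(s) emitted.
- uid=2: 6 matching b row(s), so 6 row(s) emitted.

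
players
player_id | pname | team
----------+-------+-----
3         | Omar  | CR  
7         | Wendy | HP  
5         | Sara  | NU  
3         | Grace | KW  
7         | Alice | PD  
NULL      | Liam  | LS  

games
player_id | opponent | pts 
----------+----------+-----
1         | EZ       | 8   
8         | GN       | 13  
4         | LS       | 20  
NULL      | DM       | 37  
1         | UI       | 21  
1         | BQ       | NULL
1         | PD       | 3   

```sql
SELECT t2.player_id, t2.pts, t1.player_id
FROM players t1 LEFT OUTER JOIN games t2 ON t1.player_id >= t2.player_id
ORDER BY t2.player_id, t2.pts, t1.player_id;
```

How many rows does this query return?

LEFT JOIN keeps every row from `players`; unmatched rows get NULL for `games`'s columns.
Matching on t1.player_id >= t2.player_id. A NULL in a compared column never satisfies the condition.
Matched pairs: 23; unmatched t1 rows kept: 1.
Total: 23 matched + 1 padded = 24 rows.

24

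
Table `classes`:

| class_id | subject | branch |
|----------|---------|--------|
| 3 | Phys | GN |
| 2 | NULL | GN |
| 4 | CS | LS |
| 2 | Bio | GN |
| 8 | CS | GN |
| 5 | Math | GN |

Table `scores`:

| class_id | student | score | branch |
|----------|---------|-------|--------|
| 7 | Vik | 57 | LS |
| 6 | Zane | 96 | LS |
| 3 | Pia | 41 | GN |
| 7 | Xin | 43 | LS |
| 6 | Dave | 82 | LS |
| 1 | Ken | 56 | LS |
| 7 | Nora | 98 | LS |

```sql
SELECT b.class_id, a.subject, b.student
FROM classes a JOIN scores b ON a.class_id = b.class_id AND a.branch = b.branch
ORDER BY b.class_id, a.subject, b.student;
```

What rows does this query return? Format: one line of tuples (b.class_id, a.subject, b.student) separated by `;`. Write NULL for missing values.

INNER JOIN keeps only pairs where the ON condition holds.
Matching on a.class_id = b.class_id AND a.branch = b.branch.
- a (class_id=3, branch=GN) pairs with 1 row(s) of b.
- a (class_id=2, branch=GN) has no partner → excluded.
- a (class_id=4, branch=LS) has no partner → excluded.
- a (class_id=2, branch=GN) has no partner → excluded.
- a (class_id=8, branch=GN) has no partner → excluded.
- a (class_id=5, branch=GN) has no partner → excluded.
After projecting and ordering:
b.class_id | a.subject | b.student
3 | Phys | Pia

(3, Phys, Pia)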